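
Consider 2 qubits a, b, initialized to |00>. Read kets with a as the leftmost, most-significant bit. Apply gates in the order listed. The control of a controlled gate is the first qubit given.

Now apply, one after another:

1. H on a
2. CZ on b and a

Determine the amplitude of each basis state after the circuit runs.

After the circuit, the state carries amplitude sqrt(2)/2 on |00>, 0 on |01>, sqrt(2)/2 on |10>, 0 on |11>.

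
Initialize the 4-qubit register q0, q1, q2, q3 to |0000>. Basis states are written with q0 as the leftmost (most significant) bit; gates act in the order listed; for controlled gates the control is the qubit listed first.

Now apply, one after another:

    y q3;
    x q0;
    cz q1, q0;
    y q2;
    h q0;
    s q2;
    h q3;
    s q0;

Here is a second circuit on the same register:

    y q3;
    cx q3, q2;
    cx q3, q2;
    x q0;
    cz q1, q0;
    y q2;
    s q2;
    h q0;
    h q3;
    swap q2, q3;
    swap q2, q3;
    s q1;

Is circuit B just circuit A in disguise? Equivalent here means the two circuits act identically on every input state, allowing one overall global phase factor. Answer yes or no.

No: there is an input state on which the two circuits produce genuinely different outputs (not merely differing by a phase).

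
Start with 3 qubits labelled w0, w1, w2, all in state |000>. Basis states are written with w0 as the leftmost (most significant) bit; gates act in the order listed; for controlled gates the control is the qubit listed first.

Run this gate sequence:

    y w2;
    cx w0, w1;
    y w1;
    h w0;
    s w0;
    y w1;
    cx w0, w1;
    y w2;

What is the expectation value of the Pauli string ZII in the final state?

In the final state, ZII has expectation 0.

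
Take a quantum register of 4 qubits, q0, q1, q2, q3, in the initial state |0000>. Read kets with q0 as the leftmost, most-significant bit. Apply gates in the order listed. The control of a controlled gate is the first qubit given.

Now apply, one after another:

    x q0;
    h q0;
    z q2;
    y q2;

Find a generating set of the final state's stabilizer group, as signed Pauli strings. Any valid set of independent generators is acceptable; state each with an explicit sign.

One valid set of independent stabilizer generators is -XIII, +IZII, -IIZI, +IIIZ (any independent generating set of the same group is equally correct).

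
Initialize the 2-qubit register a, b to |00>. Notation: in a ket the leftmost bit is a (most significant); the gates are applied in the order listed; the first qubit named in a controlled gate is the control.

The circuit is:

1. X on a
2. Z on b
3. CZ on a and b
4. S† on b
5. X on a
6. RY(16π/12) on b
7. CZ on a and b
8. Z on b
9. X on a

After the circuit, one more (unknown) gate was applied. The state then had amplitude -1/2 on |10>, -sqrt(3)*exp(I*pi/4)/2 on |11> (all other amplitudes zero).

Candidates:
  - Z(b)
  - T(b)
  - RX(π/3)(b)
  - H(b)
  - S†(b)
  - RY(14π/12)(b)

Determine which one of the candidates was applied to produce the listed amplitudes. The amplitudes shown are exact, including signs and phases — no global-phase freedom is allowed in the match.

It was T(b) that produced the state shown.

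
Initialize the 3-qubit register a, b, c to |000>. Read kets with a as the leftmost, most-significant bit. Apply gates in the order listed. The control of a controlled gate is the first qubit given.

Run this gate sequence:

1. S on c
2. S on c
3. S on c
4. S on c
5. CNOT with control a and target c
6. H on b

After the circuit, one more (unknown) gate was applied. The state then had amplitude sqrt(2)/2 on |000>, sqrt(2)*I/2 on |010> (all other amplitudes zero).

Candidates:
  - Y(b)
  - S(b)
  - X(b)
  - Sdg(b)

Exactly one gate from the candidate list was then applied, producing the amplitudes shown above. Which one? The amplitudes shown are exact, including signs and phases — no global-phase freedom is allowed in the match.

It was S(b) that produced the state shown.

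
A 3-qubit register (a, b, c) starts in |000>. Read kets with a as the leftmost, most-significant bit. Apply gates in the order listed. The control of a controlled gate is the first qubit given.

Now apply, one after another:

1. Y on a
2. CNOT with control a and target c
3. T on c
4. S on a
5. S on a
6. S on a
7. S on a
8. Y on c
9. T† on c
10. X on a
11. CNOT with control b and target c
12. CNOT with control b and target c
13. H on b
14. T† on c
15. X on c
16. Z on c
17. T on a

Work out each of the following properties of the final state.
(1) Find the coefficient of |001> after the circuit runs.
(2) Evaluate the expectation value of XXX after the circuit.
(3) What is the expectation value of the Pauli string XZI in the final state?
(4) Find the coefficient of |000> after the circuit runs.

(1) The amplitude on |001> is -sqrt(2)*exp(I*pi/4)/2. Key observation: the block from step 4 through step 7 cancels to the identity and can be dropped.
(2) The expectation value of XXX is 0.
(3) The observable XZI averages to 0.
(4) The amplitude on |000> is 0.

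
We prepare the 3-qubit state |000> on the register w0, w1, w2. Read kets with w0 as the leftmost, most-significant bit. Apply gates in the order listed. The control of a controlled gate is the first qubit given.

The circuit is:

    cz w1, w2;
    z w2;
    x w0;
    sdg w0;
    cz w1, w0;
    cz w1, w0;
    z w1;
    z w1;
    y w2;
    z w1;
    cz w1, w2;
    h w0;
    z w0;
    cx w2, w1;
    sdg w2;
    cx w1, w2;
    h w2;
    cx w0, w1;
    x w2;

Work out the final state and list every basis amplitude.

The final amplitudes are 0 on |000>, 0 on |001>, -I/2 on |010>, -I/2 on |011>, -I/2 on |100>, -I/2 on |101>, 0 on |110>, 0 on |111>.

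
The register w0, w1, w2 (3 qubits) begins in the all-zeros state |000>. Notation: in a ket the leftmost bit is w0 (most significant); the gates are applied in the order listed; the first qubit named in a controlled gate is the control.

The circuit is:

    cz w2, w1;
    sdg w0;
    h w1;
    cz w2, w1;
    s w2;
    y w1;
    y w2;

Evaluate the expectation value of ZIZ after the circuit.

The observable ZIZ averages to -1.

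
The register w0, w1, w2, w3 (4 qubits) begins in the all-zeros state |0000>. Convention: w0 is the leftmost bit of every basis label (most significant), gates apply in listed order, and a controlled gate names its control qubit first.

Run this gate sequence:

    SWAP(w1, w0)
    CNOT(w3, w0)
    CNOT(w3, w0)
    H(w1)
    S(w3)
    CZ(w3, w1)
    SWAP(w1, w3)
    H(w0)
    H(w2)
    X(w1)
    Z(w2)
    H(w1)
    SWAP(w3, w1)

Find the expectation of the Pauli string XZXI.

The observable XZXI averages to 0.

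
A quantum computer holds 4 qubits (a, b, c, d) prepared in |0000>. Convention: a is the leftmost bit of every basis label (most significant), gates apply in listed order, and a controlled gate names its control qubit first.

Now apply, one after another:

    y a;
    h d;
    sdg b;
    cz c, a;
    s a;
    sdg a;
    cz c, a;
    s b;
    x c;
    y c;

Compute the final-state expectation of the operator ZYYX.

The observable ZYYX averages to 0. Key observation: the block from step 3 through step 8 cancels to the identity and can be dropped.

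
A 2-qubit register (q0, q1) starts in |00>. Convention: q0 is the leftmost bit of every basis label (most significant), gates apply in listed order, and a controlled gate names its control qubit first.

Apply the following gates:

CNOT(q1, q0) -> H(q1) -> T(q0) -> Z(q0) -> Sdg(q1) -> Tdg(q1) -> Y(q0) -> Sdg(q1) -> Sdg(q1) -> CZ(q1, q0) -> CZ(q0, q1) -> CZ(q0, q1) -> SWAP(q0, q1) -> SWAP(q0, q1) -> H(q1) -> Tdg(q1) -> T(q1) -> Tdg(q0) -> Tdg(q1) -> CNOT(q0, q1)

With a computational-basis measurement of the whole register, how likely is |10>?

Outcome |10> occurs with probability sqrt(2)/4 + 1/2. Key observation: gates 11-12 undo each other exactly, leaving only the rest of the circuit to track.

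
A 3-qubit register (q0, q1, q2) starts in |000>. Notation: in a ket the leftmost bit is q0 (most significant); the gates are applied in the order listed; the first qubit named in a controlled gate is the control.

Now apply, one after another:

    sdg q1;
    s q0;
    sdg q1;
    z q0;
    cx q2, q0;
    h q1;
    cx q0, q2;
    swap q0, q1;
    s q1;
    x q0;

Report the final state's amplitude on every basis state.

The final amplitudes are sqrt(2)/2 on |000>, sqrt(2)/2 on |100>, and 0 on every other basis state.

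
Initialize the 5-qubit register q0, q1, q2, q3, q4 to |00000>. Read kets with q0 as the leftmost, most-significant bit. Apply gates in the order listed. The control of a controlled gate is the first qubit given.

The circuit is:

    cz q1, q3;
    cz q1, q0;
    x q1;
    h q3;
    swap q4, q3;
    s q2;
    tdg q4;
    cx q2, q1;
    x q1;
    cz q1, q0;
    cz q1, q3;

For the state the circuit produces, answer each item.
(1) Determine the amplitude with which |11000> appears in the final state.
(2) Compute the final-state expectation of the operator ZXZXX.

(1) |11000> carries amplitude 0 in the final state.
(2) In the final state, ZXZXX has expectation 0.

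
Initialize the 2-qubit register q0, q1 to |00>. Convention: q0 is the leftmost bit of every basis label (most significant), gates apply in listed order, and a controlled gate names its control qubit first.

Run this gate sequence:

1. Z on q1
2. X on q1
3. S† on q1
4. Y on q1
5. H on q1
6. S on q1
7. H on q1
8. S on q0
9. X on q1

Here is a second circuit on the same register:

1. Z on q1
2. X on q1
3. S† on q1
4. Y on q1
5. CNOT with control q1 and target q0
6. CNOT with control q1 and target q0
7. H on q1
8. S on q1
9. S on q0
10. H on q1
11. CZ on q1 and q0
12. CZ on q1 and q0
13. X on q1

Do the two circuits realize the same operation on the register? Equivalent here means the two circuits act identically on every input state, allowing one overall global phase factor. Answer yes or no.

Yes: on every input state the two circuits agree up to one overall phase factor.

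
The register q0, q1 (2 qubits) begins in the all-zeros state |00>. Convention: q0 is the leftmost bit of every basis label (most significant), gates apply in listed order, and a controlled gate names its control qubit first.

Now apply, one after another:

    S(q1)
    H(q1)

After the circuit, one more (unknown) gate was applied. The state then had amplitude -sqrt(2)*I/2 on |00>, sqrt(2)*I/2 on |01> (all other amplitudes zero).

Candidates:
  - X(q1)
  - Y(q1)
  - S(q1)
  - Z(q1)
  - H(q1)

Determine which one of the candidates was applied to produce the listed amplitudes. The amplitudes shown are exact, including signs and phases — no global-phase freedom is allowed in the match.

The unique candidate consistent with the amplitudes is Y(q1).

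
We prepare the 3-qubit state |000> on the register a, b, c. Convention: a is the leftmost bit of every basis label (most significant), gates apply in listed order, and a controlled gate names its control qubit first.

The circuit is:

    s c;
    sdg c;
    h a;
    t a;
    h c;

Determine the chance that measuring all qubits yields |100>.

Outcome |100> occurs with probability 1/4. Key observation: steps 1-2 multiply out to the identity, so the circuit reduces to the remaining gates.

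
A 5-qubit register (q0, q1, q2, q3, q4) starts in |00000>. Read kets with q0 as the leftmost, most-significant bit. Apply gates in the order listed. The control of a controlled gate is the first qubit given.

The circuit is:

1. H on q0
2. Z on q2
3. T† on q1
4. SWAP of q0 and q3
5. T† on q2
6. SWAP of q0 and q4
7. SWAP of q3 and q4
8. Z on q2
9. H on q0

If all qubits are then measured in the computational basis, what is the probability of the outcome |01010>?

Outcome |01010> occurs with probability 0.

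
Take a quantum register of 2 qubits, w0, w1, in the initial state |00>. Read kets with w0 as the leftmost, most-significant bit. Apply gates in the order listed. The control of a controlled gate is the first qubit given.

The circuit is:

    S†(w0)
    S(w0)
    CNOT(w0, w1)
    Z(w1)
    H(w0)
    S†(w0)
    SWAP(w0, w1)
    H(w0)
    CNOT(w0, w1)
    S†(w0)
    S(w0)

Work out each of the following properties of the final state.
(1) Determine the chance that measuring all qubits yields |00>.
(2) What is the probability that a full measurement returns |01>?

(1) The probability of measuring |00> is 1/4.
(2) The probability of measuring |01> is 1/4.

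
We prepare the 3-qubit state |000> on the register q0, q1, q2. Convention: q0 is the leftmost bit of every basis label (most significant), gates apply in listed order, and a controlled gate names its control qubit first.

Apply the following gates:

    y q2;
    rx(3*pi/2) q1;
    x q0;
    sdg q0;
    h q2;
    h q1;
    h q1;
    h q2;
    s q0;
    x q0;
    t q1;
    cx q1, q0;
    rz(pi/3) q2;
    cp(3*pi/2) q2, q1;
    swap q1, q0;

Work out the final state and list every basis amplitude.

The resulting statevector has amplitude -sqrt(2)*exp(2*I*pi/3)/2 on |001>, -sqrt(2)*exp(11*I*pi/12)/2 on |111>, and 0 on every other basis state. Key observation: gates 3-10 undo each other exactly, leaving only the rest of the circuit to track.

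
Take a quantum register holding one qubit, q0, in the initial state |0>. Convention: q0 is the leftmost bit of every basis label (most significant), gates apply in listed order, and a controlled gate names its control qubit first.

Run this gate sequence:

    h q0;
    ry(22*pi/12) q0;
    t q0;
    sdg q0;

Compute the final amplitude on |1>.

The amplitude on |1> is exp(3*I*pi/4)/2.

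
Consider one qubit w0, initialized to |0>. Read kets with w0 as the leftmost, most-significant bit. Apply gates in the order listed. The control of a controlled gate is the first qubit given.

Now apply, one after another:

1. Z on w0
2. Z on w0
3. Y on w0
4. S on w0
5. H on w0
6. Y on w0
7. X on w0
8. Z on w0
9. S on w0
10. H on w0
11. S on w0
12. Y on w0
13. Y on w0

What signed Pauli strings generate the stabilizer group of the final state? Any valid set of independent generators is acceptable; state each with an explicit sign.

The stabilizer group can be generated by -X, among other valid generating sets.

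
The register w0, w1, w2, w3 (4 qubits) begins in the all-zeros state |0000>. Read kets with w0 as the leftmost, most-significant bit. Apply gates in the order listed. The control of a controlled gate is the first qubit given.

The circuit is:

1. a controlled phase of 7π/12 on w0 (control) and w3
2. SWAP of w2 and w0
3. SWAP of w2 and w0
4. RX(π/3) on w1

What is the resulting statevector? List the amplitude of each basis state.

After the circuit, the state carries amplitude sqrt(3)/2 on |0000>, -I/2 on |0100>, and 0 on every other basis state.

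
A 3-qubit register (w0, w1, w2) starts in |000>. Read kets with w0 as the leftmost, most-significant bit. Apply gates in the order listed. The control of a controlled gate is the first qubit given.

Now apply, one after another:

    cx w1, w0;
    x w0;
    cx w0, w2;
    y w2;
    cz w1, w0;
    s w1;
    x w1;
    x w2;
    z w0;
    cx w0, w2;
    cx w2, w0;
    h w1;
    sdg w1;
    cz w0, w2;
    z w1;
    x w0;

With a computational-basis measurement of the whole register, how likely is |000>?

A full measurement returns |000> with probability 1/2.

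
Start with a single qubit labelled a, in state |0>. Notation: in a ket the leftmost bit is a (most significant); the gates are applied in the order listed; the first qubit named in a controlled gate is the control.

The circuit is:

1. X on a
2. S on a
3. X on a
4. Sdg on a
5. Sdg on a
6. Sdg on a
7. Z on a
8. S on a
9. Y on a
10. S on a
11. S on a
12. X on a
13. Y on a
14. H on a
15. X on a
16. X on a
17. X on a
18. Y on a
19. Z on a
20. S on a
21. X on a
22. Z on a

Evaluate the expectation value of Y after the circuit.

In the final state, Y has expectation -1.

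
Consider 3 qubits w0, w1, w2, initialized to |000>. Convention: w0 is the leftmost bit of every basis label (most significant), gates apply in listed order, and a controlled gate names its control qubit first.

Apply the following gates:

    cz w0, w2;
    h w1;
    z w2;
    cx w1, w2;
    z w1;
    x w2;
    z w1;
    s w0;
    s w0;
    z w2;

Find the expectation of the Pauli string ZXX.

The observable ZXX averages to -1.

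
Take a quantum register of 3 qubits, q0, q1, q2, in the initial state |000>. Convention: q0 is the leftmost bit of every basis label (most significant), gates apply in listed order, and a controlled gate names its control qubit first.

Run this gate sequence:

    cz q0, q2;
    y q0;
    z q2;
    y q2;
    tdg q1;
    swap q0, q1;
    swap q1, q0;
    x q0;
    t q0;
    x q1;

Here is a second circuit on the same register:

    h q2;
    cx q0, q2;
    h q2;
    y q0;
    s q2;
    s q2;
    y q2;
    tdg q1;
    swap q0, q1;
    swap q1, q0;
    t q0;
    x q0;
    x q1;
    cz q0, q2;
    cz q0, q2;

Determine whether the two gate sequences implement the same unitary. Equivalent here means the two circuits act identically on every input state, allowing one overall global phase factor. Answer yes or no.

No — the two circuits implement different unitaries, even allowing a global phase.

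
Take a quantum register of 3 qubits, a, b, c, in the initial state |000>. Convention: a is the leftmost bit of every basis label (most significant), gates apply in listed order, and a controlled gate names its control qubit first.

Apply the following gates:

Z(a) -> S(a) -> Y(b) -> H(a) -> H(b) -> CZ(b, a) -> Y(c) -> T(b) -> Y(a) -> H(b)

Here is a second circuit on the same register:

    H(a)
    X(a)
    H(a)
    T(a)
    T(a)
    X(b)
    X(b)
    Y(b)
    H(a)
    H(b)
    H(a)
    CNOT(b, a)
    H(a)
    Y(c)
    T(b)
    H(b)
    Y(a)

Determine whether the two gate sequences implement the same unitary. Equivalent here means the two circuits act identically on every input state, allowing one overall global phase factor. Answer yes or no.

Yes, they are equivalent — the unitaries differ by at most a global phase.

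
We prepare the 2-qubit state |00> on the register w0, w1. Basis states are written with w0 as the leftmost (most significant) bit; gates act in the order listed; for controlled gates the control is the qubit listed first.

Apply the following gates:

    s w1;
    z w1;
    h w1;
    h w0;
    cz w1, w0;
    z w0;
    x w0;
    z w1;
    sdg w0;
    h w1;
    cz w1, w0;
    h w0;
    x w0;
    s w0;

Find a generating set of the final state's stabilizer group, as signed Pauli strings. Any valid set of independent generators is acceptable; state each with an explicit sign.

One valid set of independent stabilizer generators is +YZ, +ZY (any independent generating set of the same group is equally correct).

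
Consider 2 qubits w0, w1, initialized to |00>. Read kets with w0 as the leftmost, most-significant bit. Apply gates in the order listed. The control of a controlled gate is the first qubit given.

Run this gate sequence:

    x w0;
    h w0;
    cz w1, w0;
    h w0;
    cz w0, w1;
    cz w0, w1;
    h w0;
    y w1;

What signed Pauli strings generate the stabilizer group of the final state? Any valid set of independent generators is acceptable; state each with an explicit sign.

The stabilizer group can be generated by -XI, -IZ, among other valid generating sets. Key observation: gates 4-7 undo each other exactly, leaving only the rest of the circuit to track.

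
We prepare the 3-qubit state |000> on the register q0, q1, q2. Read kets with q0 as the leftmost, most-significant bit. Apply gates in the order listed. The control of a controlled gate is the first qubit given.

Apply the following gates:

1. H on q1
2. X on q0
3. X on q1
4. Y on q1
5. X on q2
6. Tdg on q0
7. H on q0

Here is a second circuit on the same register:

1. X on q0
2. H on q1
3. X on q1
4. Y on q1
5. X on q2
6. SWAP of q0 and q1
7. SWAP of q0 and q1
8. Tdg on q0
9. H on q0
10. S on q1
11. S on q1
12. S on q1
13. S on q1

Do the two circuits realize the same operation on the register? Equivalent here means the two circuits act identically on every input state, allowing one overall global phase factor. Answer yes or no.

Yes, they are equivalent — the unitaries differ by at most a global phase.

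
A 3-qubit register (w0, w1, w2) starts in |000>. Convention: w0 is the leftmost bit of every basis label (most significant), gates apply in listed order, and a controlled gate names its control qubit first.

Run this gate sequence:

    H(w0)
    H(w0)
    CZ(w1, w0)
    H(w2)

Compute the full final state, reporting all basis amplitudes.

The final amplitudes are sqrt(2)/2 on |000>, sqrt(2)/2 on |001>, and 0 on every other basis state. Key observation: gates 1-2 undo each other exactly, leaving only the rest of the circuit to track.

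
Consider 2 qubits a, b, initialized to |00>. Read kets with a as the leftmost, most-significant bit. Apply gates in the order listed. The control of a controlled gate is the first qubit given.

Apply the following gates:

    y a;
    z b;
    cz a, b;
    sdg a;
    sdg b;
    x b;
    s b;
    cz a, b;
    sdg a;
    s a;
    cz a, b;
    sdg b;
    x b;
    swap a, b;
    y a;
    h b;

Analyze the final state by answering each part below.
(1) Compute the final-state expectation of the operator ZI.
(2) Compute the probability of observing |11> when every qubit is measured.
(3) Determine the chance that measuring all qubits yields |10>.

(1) The observable ZI averages to -1. Key observation: steps 6-13 multiply out to the identity, so the circuit reduces to the remaining gates.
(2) Outcome |11> occurs with probability 1/2.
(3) A full measurement returns |10> with probability 1/2.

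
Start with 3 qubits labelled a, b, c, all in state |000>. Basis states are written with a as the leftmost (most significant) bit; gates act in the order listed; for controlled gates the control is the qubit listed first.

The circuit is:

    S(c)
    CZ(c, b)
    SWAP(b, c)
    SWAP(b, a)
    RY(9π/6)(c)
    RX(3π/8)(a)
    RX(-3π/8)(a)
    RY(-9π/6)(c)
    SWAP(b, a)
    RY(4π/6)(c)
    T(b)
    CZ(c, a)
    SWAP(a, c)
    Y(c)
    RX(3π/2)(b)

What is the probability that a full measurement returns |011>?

A full measurement returns |011> with probability 1/8. Key observation: the block from step 4 through step 9 cancels to the identity and can be dropped.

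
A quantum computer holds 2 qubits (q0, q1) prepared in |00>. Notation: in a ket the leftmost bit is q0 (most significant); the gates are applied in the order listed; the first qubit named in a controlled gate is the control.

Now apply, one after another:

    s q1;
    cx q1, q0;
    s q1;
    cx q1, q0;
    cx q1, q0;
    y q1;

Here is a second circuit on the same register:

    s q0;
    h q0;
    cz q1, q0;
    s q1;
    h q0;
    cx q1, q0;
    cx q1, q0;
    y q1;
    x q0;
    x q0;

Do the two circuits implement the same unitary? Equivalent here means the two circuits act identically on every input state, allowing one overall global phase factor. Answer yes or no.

No — the two circuits implement different unitaries, even allowing a global phase.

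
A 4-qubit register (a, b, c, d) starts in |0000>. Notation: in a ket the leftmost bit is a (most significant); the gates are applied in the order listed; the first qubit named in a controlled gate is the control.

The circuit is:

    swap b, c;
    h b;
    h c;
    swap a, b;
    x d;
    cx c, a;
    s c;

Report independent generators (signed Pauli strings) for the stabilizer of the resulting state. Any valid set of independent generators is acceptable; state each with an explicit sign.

The stabilizer group can be generated by +XIII, +IIYI, +IZII, -IIIZ, among other valid generating sets.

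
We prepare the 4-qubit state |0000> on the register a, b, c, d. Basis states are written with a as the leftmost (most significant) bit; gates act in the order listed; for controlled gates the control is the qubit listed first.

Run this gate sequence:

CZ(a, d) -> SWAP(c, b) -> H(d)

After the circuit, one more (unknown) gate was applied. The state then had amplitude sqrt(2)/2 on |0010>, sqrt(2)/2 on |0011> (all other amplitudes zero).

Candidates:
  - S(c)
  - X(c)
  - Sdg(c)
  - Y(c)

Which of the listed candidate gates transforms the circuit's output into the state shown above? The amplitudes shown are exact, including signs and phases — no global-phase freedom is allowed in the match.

The unique candidate consistent with the amplitudes is X(c).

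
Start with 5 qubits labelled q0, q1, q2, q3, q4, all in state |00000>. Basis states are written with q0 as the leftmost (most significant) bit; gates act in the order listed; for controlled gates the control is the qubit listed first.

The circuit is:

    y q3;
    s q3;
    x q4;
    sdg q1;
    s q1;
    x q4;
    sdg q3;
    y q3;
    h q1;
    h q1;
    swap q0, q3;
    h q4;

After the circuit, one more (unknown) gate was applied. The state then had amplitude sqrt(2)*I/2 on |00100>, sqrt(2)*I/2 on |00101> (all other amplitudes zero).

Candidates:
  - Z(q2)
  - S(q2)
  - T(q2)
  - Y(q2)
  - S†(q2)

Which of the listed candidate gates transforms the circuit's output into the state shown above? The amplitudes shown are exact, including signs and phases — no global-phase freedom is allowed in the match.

The applied gate was Y(q2). Key observation: steps 1-8 multiply out to the identity, so the circuit reduces to the remaining gates.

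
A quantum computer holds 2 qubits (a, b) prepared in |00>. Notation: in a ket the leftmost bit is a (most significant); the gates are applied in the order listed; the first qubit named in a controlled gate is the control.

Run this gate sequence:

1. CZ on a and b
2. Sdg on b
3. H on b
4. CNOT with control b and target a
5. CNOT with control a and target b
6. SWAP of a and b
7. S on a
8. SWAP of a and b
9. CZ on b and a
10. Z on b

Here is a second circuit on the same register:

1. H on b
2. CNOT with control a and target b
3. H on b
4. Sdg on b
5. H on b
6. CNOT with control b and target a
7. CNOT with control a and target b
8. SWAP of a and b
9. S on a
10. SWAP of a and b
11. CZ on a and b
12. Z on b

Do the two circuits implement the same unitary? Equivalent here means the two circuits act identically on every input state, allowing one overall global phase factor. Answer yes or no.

Yes — the two circuits implement the same unitary up to a global phase.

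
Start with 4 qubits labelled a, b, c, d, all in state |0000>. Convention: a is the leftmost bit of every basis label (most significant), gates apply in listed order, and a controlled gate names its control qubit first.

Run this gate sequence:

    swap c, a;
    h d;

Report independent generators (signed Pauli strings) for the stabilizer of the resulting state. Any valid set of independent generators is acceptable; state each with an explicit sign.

The final state is stabilized by the group generated by +IIIX, +ZIII, +IZII, +IIZI; other independent generating sets are equally valid.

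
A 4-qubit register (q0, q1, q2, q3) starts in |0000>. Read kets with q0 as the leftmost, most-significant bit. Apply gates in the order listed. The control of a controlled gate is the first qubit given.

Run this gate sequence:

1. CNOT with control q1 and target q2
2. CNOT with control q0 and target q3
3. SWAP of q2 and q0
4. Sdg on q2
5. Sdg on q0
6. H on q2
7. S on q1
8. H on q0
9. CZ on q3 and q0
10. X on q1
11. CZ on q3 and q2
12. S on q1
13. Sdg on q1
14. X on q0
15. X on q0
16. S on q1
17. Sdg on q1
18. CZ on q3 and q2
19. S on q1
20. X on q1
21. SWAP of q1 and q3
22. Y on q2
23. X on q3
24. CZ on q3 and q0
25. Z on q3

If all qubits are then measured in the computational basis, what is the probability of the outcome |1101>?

The probability of measuring |1101> is 0. Key observation: steps 11-18 multiply out to the identity, so the circuit reduces to the remaining gates.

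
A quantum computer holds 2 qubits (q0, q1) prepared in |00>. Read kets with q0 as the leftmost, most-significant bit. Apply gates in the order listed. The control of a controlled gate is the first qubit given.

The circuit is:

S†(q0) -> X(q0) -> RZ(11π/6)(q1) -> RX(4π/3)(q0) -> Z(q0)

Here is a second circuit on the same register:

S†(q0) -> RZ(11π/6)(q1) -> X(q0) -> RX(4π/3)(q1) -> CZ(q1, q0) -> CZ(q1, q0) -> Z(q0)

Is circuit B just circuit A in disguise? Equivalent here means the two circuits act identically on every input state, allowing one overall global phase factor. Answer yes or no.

No: there is an input state on which the two circuits produce genuinely different outputs (not merely differing by a phase).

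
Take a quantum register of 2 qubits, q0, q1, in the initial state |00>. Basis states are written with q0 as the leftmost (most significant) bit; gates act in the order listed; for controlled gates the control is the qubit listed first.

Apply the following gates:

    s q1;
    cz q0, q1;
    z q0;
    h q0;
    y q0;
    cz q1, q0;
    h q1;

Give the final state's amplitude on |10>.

The amplitude on |10> is I/2.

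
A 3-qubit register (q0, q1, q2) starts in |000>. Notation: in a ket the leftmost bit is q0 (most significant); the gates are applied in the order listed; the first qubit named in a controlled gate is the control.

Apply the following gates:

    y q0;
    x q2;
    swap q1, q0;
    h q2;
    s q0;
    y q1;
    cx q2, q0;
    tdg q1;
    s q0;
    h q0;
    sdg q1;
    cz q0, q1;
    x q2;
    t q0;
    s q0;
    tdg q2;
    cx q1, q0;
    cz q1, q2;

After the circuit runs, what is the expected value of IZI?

In the final state, IZI has expectation 1.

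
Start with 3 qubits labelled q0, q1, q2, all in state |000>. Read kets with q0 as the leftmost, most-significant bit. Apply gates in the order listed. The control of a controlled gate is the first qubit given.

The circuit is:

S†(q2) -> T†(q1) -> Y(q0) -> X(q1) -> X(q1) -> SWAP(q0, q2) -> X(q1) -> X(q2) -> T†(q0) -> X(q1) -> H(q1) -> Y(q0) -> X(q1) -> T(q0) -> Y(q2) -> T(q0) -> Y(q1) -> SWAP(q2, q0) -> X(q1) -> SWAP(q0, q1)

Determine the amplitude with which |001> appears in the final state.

The final state's coefficient on |001> equals 0.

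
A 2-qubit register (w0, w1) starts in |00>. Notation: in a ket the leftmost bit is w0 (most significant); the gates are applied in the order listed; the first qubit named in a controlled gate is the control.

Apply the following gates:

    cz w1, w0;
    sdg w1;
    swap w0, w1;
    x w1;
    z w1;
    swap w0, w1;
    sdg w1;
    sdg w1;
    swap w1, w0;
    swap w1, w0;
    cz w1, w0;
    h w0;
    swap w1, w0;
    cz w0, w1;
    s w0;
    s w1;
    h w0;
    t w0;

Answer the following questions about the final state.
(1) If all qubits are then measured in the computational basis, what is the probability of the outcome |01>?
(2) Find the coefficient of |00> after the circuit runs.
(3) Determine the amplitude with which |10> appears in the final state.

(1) A full measurement returns |01> with probability 1/4. Key observation: steps 9-10 multiply out to the identity, so the circuit reduces to the remaining gates.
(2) The final state's coefficient on |00> equals -1/2.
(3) The amplitude on |10> is -exp(I*pi/4)/2.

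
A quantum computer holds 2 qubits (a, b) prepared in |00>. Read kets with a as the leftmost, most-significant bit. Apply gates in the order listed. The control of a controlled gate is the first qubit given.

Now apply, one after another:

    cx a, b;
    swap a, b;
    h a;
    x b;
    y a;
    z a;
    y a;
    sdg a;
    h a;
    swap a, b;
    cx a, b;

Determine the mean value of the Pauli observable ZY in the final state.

In the final state, ZY has expectation -1.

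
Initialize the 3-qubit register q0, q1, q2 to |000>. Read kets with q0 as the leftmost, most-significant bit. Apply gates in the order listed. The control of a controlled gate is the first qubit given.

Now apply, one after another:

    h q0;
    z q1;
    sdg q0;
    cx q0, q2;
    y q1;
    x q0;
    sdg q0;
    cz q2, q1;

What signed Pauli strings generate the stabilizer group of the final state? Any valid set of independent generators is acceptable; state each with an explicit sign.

One valid set of independent stabilizer generators is -XIX, -ZIZ, -IZI (any independent generating set of the same group is equally correct).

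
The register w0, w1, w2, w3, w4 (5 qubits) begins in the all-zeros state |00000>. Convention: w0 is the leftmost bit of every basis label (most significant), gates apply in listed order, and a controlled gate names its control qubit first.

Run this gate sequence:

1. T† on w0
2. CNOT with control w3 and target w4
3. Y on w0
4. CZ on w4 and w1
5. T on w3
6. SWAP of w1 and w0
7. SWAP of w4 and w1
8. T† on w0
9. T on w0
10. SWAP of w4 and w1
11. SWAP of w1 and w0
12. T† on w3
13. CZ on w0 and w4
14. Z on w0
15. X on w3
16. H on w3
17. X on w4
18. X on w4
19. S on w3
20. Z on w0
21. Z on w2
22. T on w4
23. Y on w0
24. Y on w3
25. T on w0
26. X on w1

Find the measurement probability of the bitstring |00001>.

Outcome |00001> occurs with probability 0. Key observation: steps 5-12 multiply out to the identity, so the circuit reduces to the remaining gates.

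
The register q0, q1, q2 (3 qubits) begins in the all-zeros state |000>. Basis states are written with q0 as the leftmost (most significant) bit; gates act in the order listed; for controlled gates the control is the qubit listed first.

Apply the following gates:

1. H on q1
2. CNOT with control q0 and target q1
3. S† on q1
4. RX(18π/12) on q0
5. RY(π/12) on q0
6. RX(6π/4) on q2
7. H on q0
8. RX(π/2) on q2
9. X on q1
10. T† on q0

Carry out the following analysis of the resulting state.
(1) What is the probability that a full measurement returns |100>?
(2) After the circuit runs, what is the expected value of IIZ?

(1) A full measurement returns |100> with probability 1/4.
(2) In the final state, IIZ has expectation 1.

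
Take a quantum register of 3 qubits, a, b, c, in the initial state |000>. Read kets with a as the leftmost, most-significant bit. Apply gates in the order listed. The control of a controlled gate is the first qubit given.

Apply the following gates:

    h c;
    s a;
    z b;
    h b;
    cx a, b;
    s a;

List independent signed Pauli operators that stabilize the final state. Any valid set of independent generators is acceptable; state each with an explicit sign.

The final state is stabilized by the group generated by +IXI, +IIX, +ZII; other independent generating sets are equally valid.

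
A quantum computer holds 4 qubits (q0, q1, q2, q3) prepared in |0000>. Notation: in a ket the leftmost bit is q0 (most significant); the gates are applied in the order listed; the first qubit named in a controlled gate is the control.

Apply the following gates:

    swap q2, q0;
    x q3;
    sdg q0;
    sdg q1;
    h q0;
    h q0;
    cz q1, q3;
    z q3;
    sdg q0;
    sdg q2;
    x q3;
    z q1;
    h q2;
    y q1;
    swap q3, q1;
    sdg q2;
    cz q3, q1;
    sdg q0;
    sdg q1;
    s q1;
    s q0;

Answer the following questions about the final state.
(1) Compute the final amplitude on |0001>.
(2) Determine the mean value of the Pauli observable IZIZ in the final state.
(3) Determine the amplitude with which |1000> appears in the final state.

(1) The amplitude on |0001> is -sqrt(2)*I/2. Key observation: steps 18-21 multiply out to the identity, so the circuit reduces to the remaining gates.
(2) The expectation value of IZIZ is -1.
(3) |1000> carries amplitude 0 in the final state.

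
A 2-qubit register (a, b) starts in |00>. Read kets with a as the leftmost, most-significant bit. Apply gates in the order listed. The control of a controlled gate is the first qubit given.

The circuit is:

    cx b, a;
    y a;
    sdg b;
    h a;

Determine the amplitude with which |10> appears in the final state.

|10> carries amplitude -sqrt(2)*I/2 in the final state.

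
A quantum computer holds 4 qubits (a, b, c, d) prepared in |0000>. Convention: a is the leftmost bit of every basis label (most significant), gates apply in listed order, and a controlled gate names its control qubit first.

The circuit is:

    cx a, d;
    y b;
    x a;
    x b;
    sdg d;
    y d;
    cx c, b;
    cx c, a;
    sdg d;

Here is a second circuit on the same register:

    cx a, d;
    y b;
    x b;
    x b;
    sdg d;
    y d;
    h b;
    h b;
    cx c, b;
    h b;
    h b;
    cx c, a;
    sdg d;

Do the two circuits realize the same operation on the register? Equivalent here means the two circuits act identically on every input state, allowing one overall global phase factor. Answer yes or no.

No, they are not equivalent — no single phase factor reconciles the two unitaries.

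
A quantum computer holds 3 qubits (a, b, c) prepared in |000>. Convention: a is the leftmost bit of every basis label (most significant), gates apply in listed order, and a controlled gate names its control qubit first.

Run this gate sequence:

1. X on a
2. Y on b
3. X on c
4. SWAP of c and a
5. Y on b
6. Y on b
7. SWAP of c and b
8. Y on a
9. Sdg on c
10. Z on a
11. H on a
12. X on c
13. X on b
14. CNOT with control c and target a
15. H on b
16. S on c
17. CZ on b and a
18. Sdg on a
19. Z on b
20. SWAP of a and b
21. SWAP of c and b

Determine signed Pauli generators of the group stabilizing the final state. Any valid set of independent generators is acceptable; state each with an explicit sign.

The final state is stabilized by the group generated by -XIZ, -ZIY, +IZI; other independent generating sets are equally valid.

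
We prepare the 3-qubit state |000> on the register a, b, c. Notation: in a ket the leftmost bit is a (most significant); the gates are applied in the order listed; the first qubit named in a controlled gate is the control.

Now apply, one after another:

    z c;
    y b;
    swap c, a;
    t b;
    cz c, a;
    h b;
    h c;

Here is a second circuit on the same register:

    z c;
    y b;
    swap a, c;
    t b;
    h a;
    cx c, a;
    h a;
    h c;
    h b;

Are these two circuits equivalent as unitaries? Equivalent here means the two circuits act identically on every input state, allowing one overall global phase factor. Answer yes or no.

Yes, they are equivalent — the unitaries differ by at most a global phase.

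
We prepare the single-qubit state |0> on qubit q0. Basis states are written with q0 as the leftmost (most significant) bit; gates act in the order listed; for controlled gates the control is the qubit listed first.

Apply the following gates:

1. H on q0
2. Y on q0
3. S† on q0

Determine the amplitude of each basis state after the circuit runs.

After the circuit, the state carries amplitude -sqrt(2)*I/2 on |0>, sqrt(2)/2 on |1>.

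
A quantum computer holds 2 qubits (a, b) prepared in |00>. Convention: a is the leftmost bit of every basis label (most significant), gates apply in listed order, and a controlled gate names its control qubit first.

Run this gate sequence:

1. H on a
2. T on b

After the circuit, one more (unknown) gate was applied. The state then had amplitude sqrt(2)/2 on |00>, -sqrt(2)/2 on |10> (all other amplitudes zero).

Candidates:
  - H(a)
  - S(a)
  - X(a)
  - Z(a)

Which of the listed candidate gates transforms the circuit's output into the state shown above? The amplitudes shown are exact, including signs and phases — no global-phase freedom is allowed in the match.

The applied gate was Z(a).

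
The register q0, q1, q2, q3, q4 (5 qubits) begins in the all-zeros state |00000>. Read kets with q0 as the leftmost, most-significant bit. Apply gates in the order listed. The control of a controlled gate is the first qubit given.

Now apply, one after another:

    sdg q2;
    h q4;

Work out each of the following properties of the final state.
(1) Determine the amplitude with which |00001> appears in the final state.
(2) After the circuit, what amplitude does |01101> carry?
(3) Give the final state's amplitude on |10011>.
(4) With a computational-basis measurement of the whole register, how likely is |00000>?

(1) |00001> carries amplitude sqrt(2)/2 in the final state.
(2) |01101> carries amplitude 0 in the final state.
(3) The final state's coefficient on |10011> equals 0.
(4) A full measurement returns |00000> with probability 1/2.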